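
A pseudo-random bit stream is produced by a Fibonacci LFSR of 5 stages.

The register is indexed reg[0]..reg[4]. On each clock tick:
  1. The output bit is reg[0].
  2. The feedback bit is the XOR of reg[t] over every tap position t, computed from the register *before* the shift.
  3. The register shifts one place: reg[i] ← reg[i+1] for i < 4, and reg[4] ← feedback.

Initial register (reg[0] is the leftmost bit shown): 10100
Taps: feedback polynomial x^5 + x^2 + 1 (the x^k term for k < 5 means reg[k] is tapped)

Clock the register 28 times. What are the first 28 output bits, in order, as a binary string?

tick  register→output (feedback)
  0  10100→1 (0)
  1  01000→0 (0)
  2  10000→1 (1)
  3  00001→0 (0)
  4  00010→0 (0)
  5  00100→0 (1)
  6  01001→0 (0)
  7  10010→1 (1)
  8  00101→0 (1)
  9  01011→0 (0)
 10  10110→1 (0)
 11  01100→0 (1)
 12  11001→1 (1)
 13  10011→1 (1)
 14  00111→0 (1)
 15  01111→0 (1)
 16  11111→1 (0)
 17  11110→1 (0)
 18  11100→1 (0)
 19  11000→1 (1)
 20  10001→1 (1)
 21  00011→0 (0)
 22  00110→0 (1)
 23  01101→0 (1)
 24  11011→1 (1)
 25  10111→1 (0)
 26  01110→0 (1)
 27  11101→1 (0)

1010000100101100111110001101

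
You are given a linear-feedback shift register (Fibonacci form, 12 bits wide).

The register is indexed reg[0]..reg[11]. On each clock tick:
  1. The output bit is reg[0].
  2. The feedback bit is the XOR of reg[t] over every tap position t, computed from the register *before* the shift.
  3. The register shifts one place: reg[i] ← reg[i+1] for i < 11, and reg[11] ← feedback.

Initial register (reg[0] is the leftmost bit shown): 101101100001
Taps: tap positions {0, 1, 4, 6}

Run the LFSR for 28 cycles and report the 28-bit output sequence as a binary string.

step | reg (before) | out | fb
   0 | 101101100001 | 1 | 0
   1 | 011011000010 | 0 | 0
   2 | 110110000100 | 1 | 1
   3 | 101100001001 | 1 | 1
   4 | 011000010011 | 0 | 1
   5 | 110000100111 | 1 | 1
   6 | 100001001111 | 1 | 1
   7 | 000010011111 | 0 | 1
   8 | 000100111111 | 0 | 1
   9 | 001001111111 | 0 | 1
  10 | 010011111111 | 0 | 1
  11 | 100111111111 | 1 | 1
  12 | 001111111111 | 0 | 0
  13 | 011111111110 | 0 | 1
  14 | 111111111101 | 1 | 0
  15 | 111111111010 | 1 | 0
  16 | 111111110100 | 1 | 0
  17 | 111111101000 | 1 | 0
  18 | 111111010000 | 1 | 1
  19 | 111110100001 | 1 | 0
  20 | 111101000010 | 1 | 0
  21 | 111010000100 | 1 | 1
  22 | 110100001001 | 1 | 0
  23 | 101000010010 | 1 | 1
  24 | 010000100101 | 0 | 0
  25 | 100001001010 | 1 | 1
  26 | 000010010101 | 0 | 1
  27 | 000100101011 | 0 | 1

1011011000010011111111110100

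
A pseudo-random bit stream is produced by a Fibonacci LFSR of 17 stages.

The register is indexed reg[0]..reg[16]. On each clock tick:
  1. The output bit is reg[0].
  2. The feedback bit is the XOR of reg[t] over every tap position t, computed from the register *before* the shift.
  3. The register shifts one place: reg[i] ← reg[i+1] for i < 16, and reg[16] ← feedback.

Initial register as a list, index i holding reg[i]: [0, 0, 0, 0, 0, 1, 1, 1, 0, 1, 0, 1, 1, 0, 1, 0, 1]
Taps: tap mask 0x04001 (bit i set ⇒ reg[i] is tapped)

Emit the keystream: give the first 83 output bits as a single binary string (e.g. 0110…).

tick  register→output (feedback)
  0  00000111010110101→0 (1)
  1  00001110101101011→0 (0)
  2  00011101011010110→0 (1)
  3  00111010110101101→0 (1)
  4  01110101101011011→0 (0)
  5  11101011010110110→1 (0)
  6  11010110101101100→1 (0)
  7  10101101011011000→1 (1)
  8  01011010110110001→0 (0)
  9  10110101101100010→1 (1)
 10  01101011011000101→0 (1)
 11  11010110110001011→1 (1)
 12  10101101100010111→1 (0)
 13  01011011000101110→0 (1)
 14  10110110001011101→1 (0)
 15  01101100010111010→0 (0)
 16  11011000101110100→1 (0)
 17  10110001011101000→1 (1)
 18  01100010111010001→0 (0)
 19  11000101110100010→1 (1)
 20  10001011101000101→1 (0)
 21  00010111010001010→0 (0)
 22  00101110100010100→0 (1)
 23  01011101000101001→0 (0)
 24  10111010001010010→1 (1)
 25  01110100010100101→0 (1)
 26  11101000101001011→1 (1)
 27  11010001010010111→1 (0)
 28  10100010100101110→1 (0)
 29  01000101001011100→0 (1)
 30  10001010010111001→1 (1)
 31  00010100101110011→0 (0)
 32  00101001011100110→0 (1)
 33  01010010111001101→0 (1)
 34  10100101110011011→1 (1)
 35  01001011100110111→0 (1)
 36  10010111001101111→1 (0)
 37  00101110011011110→0 (1)
 38  01011100110111101→0 (1)
 39  10111001101111011→1 (1)
 40  01110011011110111→0 (1)
 41  11100110111101111→1 (0)
 42  11001101111011110→1 (0)
 43  10011011110111100→1 (0)
 44  00110111101111000→0 (0)
 45  01101111011110000→0 (0)
 46  11011110111100000→1 (1)
 47  10111101111000001→1 (1)
 48  01111011110000011→0 (0)
 49  11110111100000110→1 (0)
 50  11101111000001100→1 (0)
 51  11011110000011000→1 (1)
 52  10111100000110001→1 (1)
 53  01111000001100011→0 (0)
 54  11110000011000110→1 (0)
 55  11100000110001100→1 (0)
 56  11000001100011000→1 (1)
 57  10000011000110001→1 (1)
 58  00000110001100011→0 (0)
 59  00001100011000110→0 (1)
 60  00011000110001101→0 (1)
 61  00110001100011011→0 (0)
 62  01100011000110110→0 (1)
 63  11000110001101101→1 (0)
 64  10001100011011010→1 (1)
 65  00011000110110101→0 (1)
 66  00110001101101011→0 (0)
 67  01100011011010110→0 (1)
 68  11000110110101101→1 (0)
 69  10001101101011010→1 (1)
 70  00011011010110101→0 (1)
 71  00110110101101011→0 (0)
 72  01101101011010110→0 (1)
 73  11011010110101101→1 (0)
 74  10110101101011010→1 (1)
 75  01101011010110101→0 (1)
 76  11010110101101011→1 (1)
 77  10101101011010111→1 (0)
 78  01011010110101110→0 (1)
 79  10110101101011101→1 (0)
 80  01101011010111010→0 (0)
 81  11010110101110100→1 (0)
 82  10101101011101000→1 (1)

00000111010110101101100010111010001010010111001101111011110000011000110001101101011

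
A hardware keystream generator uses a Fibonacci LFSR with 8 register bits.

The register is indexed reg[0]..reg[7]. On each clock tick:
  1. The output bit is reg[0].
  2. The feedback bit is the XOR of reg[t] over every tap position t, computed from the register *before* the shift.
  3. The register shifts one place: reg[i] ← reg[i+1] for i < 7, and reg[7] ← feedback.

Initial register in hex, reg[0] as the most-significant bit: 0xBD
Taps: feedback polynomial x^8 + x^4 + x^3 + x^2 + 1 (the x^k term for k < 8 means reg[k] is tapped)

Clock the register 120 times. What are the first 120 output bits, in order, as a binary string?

101111010111010001000011011000111100111001100010110100100010100101010011101110110011110111111010011001101010001100000111

tick  register→output (feedback)
  0  10111101→1 (0)
  1  01111010→0 (1)
  2  11110101→1 (1)
  3  11101011→1 (1)
  4  11010111→1 (0)
  5  10101110→1 (1)
  6  01011101→0 (0)
  7  10111010→1 (0)
  8  01110100→0 (0)
  9  11101000→1 (1)
 10  11010001→1 (0)
 11  10100010→1 (0)
 12  01000100→0 (0)
 13  10001000→1 (0)
 14  00010000→0 (1)
 15  00100001→0 (1)
 16  01000011→0 (0)
 17  10000110→1 (1)
 18  00001101→0 (1)
 19  00011011→0 (0)
 20  00110110→0 (0)
 21  01101100→0 (0)
 22  11011000→1 (1)
 23  10110001→1 (1)
 24  01100011→0 (1)
 25  11000111→1 (1)
 26  10001111→1 (0)
 27  00011110→0 (0)
 28  00111100→0 (1)
 29  01111001→0 (1)
 30  11110011→1 (1)
 31  11100111→1 (0)
 32  11001110→1 (0)
 33  10011100→1 (1)
 34  00111001→0 (1)
 35  01110011→0 (0)
 36  11100110→1 (0)
 37  11001100→1 (0)
 38  10011000→1 (1)
 39  00110001→0 (0)
 40  01100010→0 (1)
 41  11000101→1 (1)
 42  10001011→1 (0)
 43  00010110→0 (1)
 44  00101101→0 (0)
 45  01011010→0 (0)
 46  10110100→1 (1)
 47  01101001→0 (0)
 48  11010010→1 (0)
 49  10100100→1 (0)
 50  01001000→0 (1)
 51  10010001→1 (0)
 52  00100010→0 (1)
 53  01000101→0 (0)
 54  10001010→1 (0)
 55  00010100→0 (1)
 56  00101001→0 (0)
 57  01010010→0 (1)
 58  10100101→1 (0)
 59  01001010→0 (1)
 60  10010101→1 (0)
 61  00101010→0 (0)
 62  01010100→0 (1)
 63  10101001→1 (1)
 64  01010011→0 (1)
 65  10100111→1 (0)
 66  01001110→0 (1)
 67  10011101→1 (1)
 68  00111011→0 (1)
 69  01110111→0 (0)
 70  11101110→1 (1)
 71  11011101→1 (1)
 72  10111011→1 (0)
 73  01110110→0 (0)
 74  11101100→1 (1)
 75  11011001→1 (1)
 76  10110011→1 (1)
 77  01100111→0 (1)
 78  11001111→1 (0)
 79  10011110→1 (1)
 80  00111101→0 (1)
 81  01111011→0 (1)
 82  11110111→1 (1)
 83  11101111→1 (1)
 84  11011111→1 (1)
 85  10111111→1 (0)
 86  01111110→0 (1)
 87  11111101→1 (0)
 88  11111010→1 (0)
 89  11110100→1 (1)
 90  11101001→1 (1)
 91  11010011→1 (0)
 92  10100110→1 (0)
 93  01001100→0 (1)
 94  10011001→1 (1)
 95  00110011→0 (0)
 96  01100110→0 (1)
 97  11001101→1 (0)
 98  10011010→1 (1)
 99  00110101→0 (0)
100  01101010→0 (0)
101  11010100→1 (0)
102  10101000→1 (1)
103  01010001→0 (1)
104  10100011→1 (0)
105  01000110→0 (0)
106  10001100→1 (0)
107  00011000→0 (0)
108  00110000→0 (0)
109  01100000→0 (1)
110  11000001→1 (1)
111  10000011→1 (1)
112  00000111→0 (0)
113  00001110→0 (1)
114  00011101→0 (0)
115  00111010→0 (1)
116  01110101→0 (0)
117  11101010→1 (1)
118  11010101→1 (0)
119  10101010→1 (1)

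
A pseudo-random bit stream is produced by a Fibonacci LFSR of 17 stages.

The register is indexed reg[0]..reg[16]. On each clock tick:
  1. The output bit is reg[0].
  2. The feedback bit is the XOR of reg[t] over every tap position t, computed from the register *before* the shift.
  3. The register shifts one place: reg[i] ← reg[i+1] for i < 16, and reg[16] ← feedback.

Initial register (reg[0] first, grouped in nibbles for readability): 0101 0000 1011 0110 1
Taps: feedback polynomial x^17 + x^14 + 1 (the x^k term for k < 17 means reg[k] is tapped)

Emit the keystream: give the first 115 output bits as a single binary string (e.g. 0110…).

0101000010110110111101101000101000111100110111101100011010111000011011101000110110000111101100001101100011000000011

step | reg (before) | out | fb
   0 | 01010000101101101 | 0 | 1
   1 | 10100001011011011 | 1 | 1
   2 | 01000010110110111 | 0 | 1
   3 | 10000101101101111 | 1 | 0
   4 | 00001011011011110 | 0 | 1
   5 | 00010110110111101 | 0 | 1
   6 | 00101101101111011 | 0 | 0
   7 | 01011011011110110 | 0 | 1
   8 | 10110110111101101 | 1 | 0
   9 | 01101101111011010 | 0 | 0
  10 | 11011011110110100 | 1 | 0
  11 | 10110111101101000 | 1 | 1
  12 | 01101111011010001 | 0 | 0
  13 | 11011110110100010 | 1 | 1
  14 | 10111101101000101 | 1 | 0
  15 | 01111011010001010 | 0 | 0
  16 | 11110110100010100 | 1 | 0
  17 | 11101101000101000 | 1 | 1
  18 | 11011010001010001 | 1 | 1
  19 | 10110100010100011 | 1 | 1
  20 | 01101000101000111 | 0 | 1
  21 | 11010001010001111 | 1 | 0
  22 | 10100010100011110 | 1 | 0
  23 | 01000101000111100 | 0 | 1
  24 | 10001010001111001 | 1 | 1
  25 | 00010100011110011 | 0 | 0
  26 | 00101000111100110 | 0 | 1
  27 | 01010001111001101 | 0 | 1
  28 | 10100011110011011 | 1 | 1
  29 | 01000111100110111 | 0 | 1
  30 | 10001111001101111 | 1 | 0
  31 | 00011110011011110 | 0 | 1
  32 | 00111100110111101 | 0 | 1
  33 | 01111001101111011 | 0 | 0
  34 | 11110011011110110 | 1 | 0
  35 | 11100110111101100 | 1 | 0
  36 | 11001101111011000 | 1 | 1
  37 | 10011011110110001 | 1 | 1
  38 | 00110111101100011 | 0 | 0
  39 | 01101111011000110 | 0 | 1
  40 | 11011110110001101 | 1 | 0
  41 | 10111101100011010 | 1 | 1
  42 | 01111011000110101 | 0 | 1
  43 | 11110110001101011 | 1 | 1
  44 | 11101100011010111 | 1 | 0
  45 | 11011000110101110 | 1 | 0
  46 | 10110001101011100 | 1 | 0
  47 | 01100011010111000 | 0 | 0
  48 | 11000110101110000 | 1 | 1
  49 | 10001101011100001 | 1 | 1
  50 | 00011010111000011 | 0 | 0
  51 | 00110101110000110 | 0 | 1
  52 | 01101011100001101 | 0 | 1
  53 | 11010111000011011 | 1 | 1
  54 | 10101110000110111 | 1 | 0
  55 | 01011100001101110 | 0 | 1
  56 | 10111000011011101 | 1 | 0
  57 | 01110000110111010 | 0 | 0
  58 | 11100001101110100 | 1 | 0
  59 | 11000011011101000 | 1 | 1
  60 | 10000110111010001 | 1 | 1
  61 | 00001101110100011 | 0 | 0
  62 | 00011011101000110 | 0 | 1
  63 | 00110111010001101 | 0 | 1
  64 | 01101110100011011 | 0 | 0
  65 | 11011101000110110 | 1 | 0
  66 | 10111010001101100 | 1 | 0
  67 | 01110100011011000 | 0 | 0
  68 | 11101000110110000 | 1 | 1
  69 | 11010001101100001 | 1 | 1
  70 | 10100011011000011 | 1 | 1
  71 | 01000110110000111 | 0 | 1
  72 | 10001101100001111 | 1 | 0
  73 | 00011011000011110 | 0 | 1
  74 | 00110110000111101 | 0 | 1
  75 | 01101100001111011 | 0 | 0
  76 | 11011000011110110 | 1 | 0
  77 | 10110000111101100 | 1 | 0
  78 | 01100001111011000 | 0 | 0
  79 | 11000011110110000 | 1 | 1
  80 | 10000111101100001 | 1 | 1
  81 | 00001111011000011 | 0 | 0
  82 | 00011110110000110 | 0 | 1
  83 | 00111101100001101 | 0 | 1
  84 | 01111011000011011 | 0 | 0
  85 | 11110110000110110 | 1 | 0
  86 | 11101100001101100 | 1 | 0
  87 | 11011000011011000 | 1 | 1
  88 | 10110000110110001 | 1 | 1
  89 | 01100001101100011 | 0 | 0
  90 | 11000011011000110 | 1 | 0
  91 | 10000110110001100 | 1 | 0
  92 | 00001101100011000 | 0 | 0
  93 | 00011011000110000 | 0 | 0
  94 | 00110110001100000 | 0 | 0
  95 | 01101100011000000 | 0 | 0
  96 | 11011000110000000 | 1 | 1
  97 | 10110001100000001 | 1 | 1
  98 | 01100011000000011 | 0 | 0
  99 | 11000110000000110 | 1 | 0
 100 | 10001100000001100 | 1 | 0
 101 | 00011000000011000 | 0 | 0
 102 | 00110000000110000 | 0 | 0
 103 | 01100000001100000 | 0 | 0
 104 | 11000000011000000 | 1 | 1
 105 | 10000000110000001 | 1 | 1
 106 | 00000001100000011 | 0 | 0
 107 | 00000011000000110 | 0 | 1
 108 | 00000110000001101 | 0 | 1
 109 | 00001100000011011 | 0 | 0
 110 | 00011000000110110 | 0 | 1
 111 | 00110000001101101 | 0 | 1
 112 | 01100000011011011 | 0 | 0
 113 | 11000000110110110 | 1 | 0
 114 | 10000001101101100 | 1 | 0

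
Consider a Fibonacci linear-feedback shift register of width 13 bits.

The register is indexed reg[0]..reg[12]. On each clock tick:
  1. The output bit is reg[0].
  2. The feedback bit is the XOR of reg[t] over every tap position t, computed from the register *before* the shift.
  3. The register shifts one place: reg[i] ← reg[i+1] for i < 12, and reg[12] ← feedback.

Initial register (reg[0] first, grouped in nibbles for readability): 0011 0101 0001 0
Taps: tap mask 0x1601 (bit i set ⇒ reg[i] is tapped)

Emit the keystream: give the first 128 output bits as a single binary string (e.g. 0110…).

00110101000100110101101110011111011110000101100110110101110011110010111001100010000111100010010000100101011011000100010100011111

k : reg_k → out_k, fb_k
0: 0011010100010 → 0, fb=0
1: 0110101000100 → 0, fb=1
2: 1101010001001 → 1, fb=1
3: 1010100010011 → 1, fb=0
4: 0101000100110 → 0, fb=1
5: 1010001001101 → 1, fb=0
6: 0100010011010 → 0, fb=1
7: 1000100110101 → 1, fb=1
8: 0001001101011 → 0, fb=0
9: 0010011010110 → 0, fb=1
10: 0100110101101 → 0, fb=1
11: 1001101011011 → 1, fb=1
12: 0011010110111 → 0, fb=0
13: 0110101101110 → 0, fb=0
14: 1101011011100 → 1, fb=1
15: 1010110111001 → 1, fb=1
16: 0101101110011 → 0, fb=1
17: 1011011100111 → 1, fb=1
18: 0110111001111 → 0, fb=1
19: 1101110011111 → 1, fb=0
20: 1011100111110 → 1, fb=1
21: 0111001111101 → 0, fb=1
22: 1110011111011 → 1, fb=1
23: 1100111110111 → 1, fb=1
24: 1001111101111 → 1, fb=0
25: 0011111011110 → 0, fb=0
26: 0111110111100 → 0, fb=0
27: 1111101111000 → 1, fb=0
28: 1111011110000 → 1, fb=1
29: 1110111100001 → 1, fb=0
30: 1101111000010 → 1, fb=1
31: 1011110000101 → 1, fb=1
32: 0111100001011 → 0, fb=0
33: 1111000010110 → 1, fb=0
34: 1110000101100 → 1, fb=1
35: 1100001011001 → 1, fb=1
36: 1000010110011 → 1, fb=0
37: 0000101100110 → 0, fb=1
38: 0001011001101 → 0, fb=1
39: 0010110011011 → 0, fb=0
40: 0101100110110 → 0, fb=1
41: 1011001101101 → 1, fb=0
42: 0110011011010 → 0, fb=1
43: 1100110110101 → 1, fb=1
44: 1001101101011 → 1, fb=1
45: 0011011010111 → 0, fb=0
46: 0110110101110 → 0, fb=0
47: 1101101011100 → 1, fb=1
48: 1011010111001 → 1, fb=1
49: 0110101110011 → 0, fb=1
50: 1101011100111 → 1, fb=1
51: 1010111001111 → 1, fb=0
52: 0101110011110 → 0, fb=0
53: 1011100111100 → 1, fb=1
54: 0111001111001 → 0, fb=0
55: 1110011110010 → 1, fb=1
56: 1100111100101 → 1, fb=1
57: 1001111001011 → 1, fb=1
58: 0011110010111 → 0, fb=0
59: 0111100101110 → 0, fb=0
60: 1111001011100 → 1, fb=1
61: 1110010111001 → 1, fb=1
62: 1100101110011 → 1, fb=0
63: 1001011100110 → 1, fb=0
64: 0010111001100 → 0, fb=0
65: 0101110011000 → 0, fb=1
66: 1011100110001 → 1, fb=0
67: 0111001100010 → 0, fb=0
68: 1110011000100 → 1, fb=0
69: 1100110001000 → 1, fb=0
70: 1001100010000 → 1, fb=1
71: 0011000100001 → 0, fb=1
72: 0110001000011 → 0, fb=1
73: 1100010000111 → 1, fb=1
74: 1000100001111 → 1, fb=0
75: 0001000011110 → 0, fb=0
76: 0010000111100 → 0, fb=0
77: 0100001111000 → 0, fb=1
78: 1000011110001 → 1, fb=0
79: 0000111100010 → 0, fb=0
80: 0001111000100 → 0, fb=1
81: 0011110001001 → 0, fb=0
82: 0111100010010 → 0, fb=0
83: 1111000100100 → 1, fb=0
84: 1110001001000 → 1, fb=0
85: 1100010010000 → 1, fb=1
86: 1000100100001 → 1, fb=0
87: 0001001000010 → 0, fb=0
88: 0010010000100 → 0, fb=1
89: 0100100001001 → 0, fb=0
90: 1001000010010 → 1, fb=1
91: 0010000100101 → 0, fb=0
92: 0100001001010 → 0, fb=1
93: 1000010010101 → 1, fb=1
94: 0000100101011 → 0, fb=0
95: 0001001010110 → 0, fb=1
96: 0010010101101 → 0, fb=1
97: 0100101011011 → 0, fb=0
98: 1001010110110 → 1, fb=0
99: 0010101101100 → 0, fb=0
100: 0101011011000 → 0, fb=1
101: 1010110110001 → 1, fb=0
102: 0101101100010 → 0, fb=0
103: 1011011000100 → 1, fb=0
104: 0110110001000 → 0, fb=1
105: 1101100010001 → 1, fb=0
106: 1011000100010 → 1, fb=1
107: 0110001000101 → 0, fb=0
108: 1100010001010 → 1, fb=0
109: 1000100010100 → 1, fb=0
110: 0001000101000 → 0, fb=1
111: 0010001010001 → 0, fb=1
112: 0100010100011 → 0, fb=1
113: 1000101000111 → 1, fb=1
114: 0001010001111 → 0, fb=1
115: 0010100011111 → 0, fb=1
116: 0101000111111 → 0, fb=1
117: 1010001111111 → 1, fb=0
118: 0100011111110 → 0, fb=0
119: 1000111111100 → 1, fb=1
120: 0001111111001 → 0, fb=0
121: 0011111110010 → 0, fb=0
122: 0111111100100 → 0, fb=1
123: 1111111001001 → 1, fb=1
124: 1111110010011 → 1, fb=0
125: 1111100100110 → 1, fb=0
126: 1111001001100 → 1, fb=1
127: 1110010011001 → 1, fb=1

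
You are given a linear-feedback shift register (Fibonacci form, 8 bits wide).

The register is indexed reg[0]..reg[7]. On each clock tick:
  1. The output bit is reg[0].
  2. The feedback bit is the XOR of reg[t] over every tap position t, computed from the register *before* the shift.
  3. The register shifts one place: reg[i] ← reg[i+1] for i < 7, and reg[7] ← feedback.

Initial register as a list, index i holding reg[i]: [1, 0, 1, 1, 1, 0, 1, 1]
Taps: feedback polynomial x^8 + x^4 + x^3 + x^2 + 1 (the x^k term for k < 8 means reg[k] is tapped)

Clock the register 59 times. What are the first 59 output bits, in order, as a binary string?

tick  register→output (feedback)
  0  10111011→1 (0)
  1  01110110→0 (0)
  2  11101100→1 (1)
  3  11011001→1 (1)
  4  10110011→1 (1)
  5  01100111→0 (1)
  6  11001111→1 (0)
  7  10011110→1 (1)
  8  00111101→0 (1)
  9  01111011→0 (1)
 10  11110111→1 (1)
 11  11101111→1 (1)
 12  11011111→1 (1)
 13  10111111→1 (0)
 14  01111110→0 (1)
 15  11111101→1 (0)
 16  11111010→1 (0)
 17  11110100→1 (1)
 18  11101001→1 (1)
 19  11010011→1 (0)
 20  10100110→1 (0)
 21  01001100→0 (1)
 22  10011001→1 (1)
 23  00110011→0 (0)
 24  01100110→0 (1)
 25  11001101→1 (0)
 26  10011010→1 (1)
 27  00110101→0 (0)
 28  01101010→0 (0)
 29  11010100→1 (0)
 30  10101000→1 (1)
 31  01010001→0 (1)
 32  10100011→1 (0)
 33  01000110→0 (0)
 34  10001100→1 (0)
 35  00011000→0 (0)
 36  00110000→0 (0)
 37  01100000→0 (1)
 38  11000001→1 (1)
 39  10000011→1 (1)
 40  00000111→0 (0)
 41  00001110→0 (1)
 42  00011101→0 (0)
 43  00111010→0 (1)
 44  01110101→0 (0)
 45  11101010→1 (1)
 46  11010101→1 (0)
 47  10101010→1 (1)
 48  01010101→0 (1)
 49  10101011→1 (1)
 50  01010111→0 (1)
 51  10101111→1 (1)
 52  01011111→0 (0)
 53  10111110→1 (0)
 54  01111100→0 (1)
 55  11111001→1 (0)
 56  11110010→1 (1)
 57  11100101→1 (0)
 58  11001010→1 (0)

10111011001111011111101001100110101000110000011101010101111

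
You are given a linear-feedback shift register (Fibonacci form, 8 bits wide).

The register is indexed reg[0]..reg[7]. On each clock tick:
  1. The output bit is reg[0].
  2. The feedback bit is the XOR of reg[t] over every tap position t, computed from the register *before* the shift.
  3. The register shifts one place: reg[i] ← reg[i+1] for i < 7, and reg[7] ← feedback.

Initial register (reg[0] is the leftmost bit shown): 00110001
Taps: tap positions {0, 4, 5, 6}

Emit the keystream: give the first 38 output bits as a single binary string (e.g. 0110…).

00110001010110011001011111101111001101

step | reg (before) | out | fb
   0 | 00110001 | 0 | 0
   1 | 01100010 | 0 | 1
   2 | 11000101 | 1 | 0
   3 | 10001010 | 1 | 1
   4 | 00010101 | 0 | 1
   5 | 00101011 | 0 | 0
   6 | 01010110 | 0 | 0
   7 | 10101100 | 1 | 1
   8 | 01011001 | 0 | 1
   9 | 10110011 | 1 | 0
  10 | 01100110 | 0 | 0
  11 | 11001100 | 1 | 1
  12 | 10011001 | 1 | 0
  13 | 00110010 | 0 | 1
  14 | 01100101 | 0 | 1
  15 | 11001011 | 1 | 1
  16 | 10010111 | 1 | 1
  17 | 00101111 | 0 | 1
  18 | 01011111 | 0 | 1
  19 | 10111111 | 1 | 0
  20 | 01111110 | 0 | 1
  21 | 11111101 | 1 | 1
  22 | 11111011 | 1 | 1
  23 | 11110111 | 1 | 1
  24 | 11101111 | 1 | 0
  25 | 11011110 | 1 | 0
  26 | 10111100 | 1 | 1
  27 | 01111001 | 0 | 1
  28 | 11110011 | 1 | 0
  29 | 11100110 | 1 | 1
  30 | 11001101 | 1 | 1
  31 | 10011011 | 1 | 1
  32 | 00110111 | 0 | 0
  33 | 01101110 | 0 | 1
  34 | 11011101 | 1 | 1
  35 | 10111011 | 1 | 1
  36 | 01110111 | 0 | 0
  37 | 11101110 | 1 | 0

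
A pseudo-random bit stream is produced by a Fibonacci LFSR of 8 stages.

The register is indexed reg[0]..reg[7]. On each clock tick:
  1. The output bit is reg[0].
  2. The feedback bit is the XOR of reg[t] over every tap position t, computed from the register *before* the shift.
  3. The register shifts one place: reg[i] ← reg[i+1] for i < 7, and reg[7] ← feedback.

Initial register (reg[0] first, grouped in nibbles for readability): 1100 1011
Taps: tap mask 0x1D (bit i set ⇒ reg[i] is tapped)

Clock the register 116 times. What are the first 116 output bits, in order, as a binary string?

11001011000011111011011110101110100010000110110001111001110011000101101001000101001010100111011101100111101111110100

k : reg_k → out_k, fb_k
0: 11001011 → 1, fb=0
1: 10010110 → 1, fb=0
2: 00101100 → 0, fb=0
3: 01011000 → 0, fb=0
4: 10110000 → 1, fb=1
5: 01100001 → 0, fb=1
6: 11000011 → 1, fb=1
7: 10000111 → 1, fb=1
8: 00001111 → 0, fb=1
9: 00011111 → 0, fb=0
10: 00111110 → 0, fb=1
11: 01111101 → 0, fb=1
12: 11111011 → 1, fb=0
13: 11110110 → 1, fb=1
14: 11101101 → 1, fb=1
15: 11011011 → 1, fb=1
16: 10110111 → 1, fb=1
17: 01101111 → 0, fb=0
18: 11011110 → 1, fb=1
19: 10111101 → 1, fb=0
20: 01111010 → 0, fb=1
21: 11110101 → 1, fb=1
22: 11101011 → 1, fb=1
23: 11010111 → 1, fb=0
24: 10101110 → 1, fb=1
25: 01011101 → 0, fb=0
26: 10111010 → 1, fb=0
27: 01110100 → 0, fb=0
28: 11101000 → 1, fb=1
29: 11010001 → 1, fb=0
30: 10100010 → 1, fb=0
31: 01000100 → 0, fb=0
32: 10001000 → 1, fb=0
33: 00010000 → 0, fb=1
34: 00100001 → 0, fb=1
35: 01000011 → 0, fb=0
36: 10000110 → 1, fb=1
37: 00001101 → 0, fb=1
38: 00011011 → 0, fb=0
39: 00110110 → 0, fb=0
40: 01101100 → 0, fb=0
41: 11011000 → 1, fb=1
42: 10110001 → 1, fb=1
43: 01100011 → 0, fb=1
44: 11000111 → 1, fb=1
45: 10001111 → 1, fb=0
46: 00011110 → 0, fb=0
47: 00111100 → 0, fb=1
48: 01111001 → 0, fb=1
49: 11110011 → 1, fb=1
50: 11100111 → 1, fb=0
51: 11001110 → 1, fb=0
52: 10011100 → 1, fb=1
53: 00111001 → 0, fb=1
54: 01110011 → 0, fb=0
55: 11100110 → 1, fb=0
56: 11001100 → 1, fb=0
57: 10011000 → 1, fb=1
58: 00110001 → 0, fb=0
59: 01100010 → 0, fb=1
60: 11000101 → 1, fb=1
61: 10001011 → 1, fb=0
62: 00010110 → 0, fb=1
63: 00101101 → 0, fb=0
64: 01011010 → 0, fb=0
65: 10110100 → 1, fb=1
66: 01101001 → 0, fb=0
67: 11010010 → 1, fb=0
68: 10100100 → 1, fb=0
69: 01001000 → 0, fb=1
70: 10010001 → 1, fb=0
71: 00100010 → 0, fb=1
72: 01000101 → 0, fb=0
73: 10001010 → 1, fb=0
74: 00010100 → 0, fb=1
75: 00101001 → 0, fb=0
76: 01010010 → 0, fb=1
77: 10100101 → 1, fb=0
78: 01001010 → 0, fb=1
79: 10010101 → 1, fb=0
80: 00101010 → 0, fb=0
81: 01010100 → 0, fb=1
82: 10101001 → 1, fb=1
83: 01010011 → 0, fb=1
84: 10100111 → 1, fb=0
85: 01001110 → 0, fb=1
86: 10011101 → 1, fb=1
87: 00111011 → 0, fb=1
88: 01110111 → 0, fb=0
89: 11101110 → 1, fb=1
90: 11011101 → 1, fb=1
91: 10111011 → 1, fb=0
92: 01110110 → 0, fb=0
93: 11101100 → 1, fb=1
94: 11011001 → 1, fb=1
95: 10110011 → 1, fb=1
96: 01100111 → 0, fb=1
97: 11001111 → 1, fb=0
98: 10011110 → 1, fb=1
99: 00111101 → 0, fb=1
100: 01111011 → 0, fb=1
101: 11110111 → 1, fb=1
102: 11101111 → 1, fb=1
103: 11011111 → 1, fb=1
104: 10111111 → 1, fb=0
105: 01111110 → 0, fb=1
106: 11111101 → 1, fb=0
107: 11111010 → 1, fb=0
108: 11110100 → 1, fb=1
109: 11101001 → 1, fb=1
110: 11010011 → 1, fb=0
111: 10100110 → 1, fb=0
112: 01001100 → 0, fb=1
113: 10011001 → 1, fb=1
114: 00110011 → 0, fb=0
115: 01100110 → 0, fb=1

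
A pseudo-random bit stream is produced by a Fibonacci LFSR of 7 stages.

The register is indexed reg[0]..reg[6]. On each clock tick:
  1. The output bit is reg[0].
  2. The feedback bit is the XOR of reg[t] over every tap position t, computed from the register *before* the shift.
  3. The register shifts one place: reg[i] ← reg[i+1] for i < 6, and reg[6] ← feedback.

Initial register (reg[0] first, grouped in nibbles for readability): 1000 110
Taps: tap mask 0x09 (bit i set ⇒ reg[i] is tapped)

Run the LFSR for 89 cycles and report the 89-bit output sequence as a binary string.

tick  register→output (feedback)
  0  1000110→1 (1)
  1  0001101→0 (1)
  2  0011011→0 (1)
  3  0110111→0 (0)
  4  1101110→1 (0)
  5  1011100→1 (0)
  6  0111000→0 (1)
  7  1110001→1 (1)
  8  1100011→1 (1)
  9  1000111→1 (1)
 10  0001111→0 (1)
 11  0011111→0 (1)
 12  0111111→0 (1)
 13  1111111→1 (0)
 14  1111110→1 (0)
 15  1111100→1 (0)
 16  1111000→1 (0)
 17  1110000→1 (1)
 18  1100001→1 (1)
 19  1000011→1 (1)
 20  0000111→0 (0)
 21  0001110→0 (1)
 22  0011101→0 (1)
 23  0111011→0 (1)
 24  1110111→1 (1)
 25  1101111→1 (0)
 26  1011110→1 (0)
 27  0111100→0 (1)
 28  1111001→1 (0)
 29  1110010→1 (1)
 30  1100101→1 (1)
 31  1001011→1 (0)
 32  0010110→0 (0)
 33  0101100→0 (1)
 34  1011001→1 (0)
 35  0110010→0 (0)
 36  1100100→1 (1)
 37  1001001→1 (0)
 38  0010010→0 (0)
 39  0100100→0 (0)
 40  1001000→1 (0)
 41  0010000→0 (0)
 42  0100000→0 (0)
 43  1000000→1 (1)
 44  0000001→0 (0)
 45  0000010→0 (0)
 46  0000100→0 (0)
 47  0001000→0 (1)
 48  0010001→0 (0)
 49  0100010→0 (0)
 50  1000100→1 (1)
 51  0001001→0 (1)
 52  0010011→0 (0)
 53  0100110→0 (0)
 54  1001100→1 (0)
 55  0011000→0 (1)
 56  0110001→0 (0)
 57  1100010→1 (1)
 58  1000101→1 (1)
 59  0001011→0 (1)
 60  0010111→0 (0)
 61  0101110→0 (1)
 62  1011101→1 (0)
 63  0111010→0 (1)
 64  1110101→1 (1)
 65  1101011→1 (0)
 66  1010110→1 (1)
 67  0101101→0 (1)
 68  1011011→1 (0)
 69  0110110→0 (0)
 70  1101100→1 (0)
 71  1011000→1 (0)
 72  0110000→0 (0)
 73  1100000→1 (1)
 74  1000001→1 (1)
 75  0000011→0 (0)
 76  0000110→0 (0)
 77  0001100→0 (1)
 78  0011001→0 (1)
 79  0110011→0 (0)
 80  1100110→1 (1)
 81  1001101→1 (0)
 82  0011010→0 (1)
 83  0110101→0 (0)
 84  1101010→1 (0)
 85  1010100→1 (1)
 86  0101001→0 (1)
 87  1010011→1 (1)
 88  0100111→0 (0)

10001101110001111111000011101111001011001001000000100010011000101110101101100000110011010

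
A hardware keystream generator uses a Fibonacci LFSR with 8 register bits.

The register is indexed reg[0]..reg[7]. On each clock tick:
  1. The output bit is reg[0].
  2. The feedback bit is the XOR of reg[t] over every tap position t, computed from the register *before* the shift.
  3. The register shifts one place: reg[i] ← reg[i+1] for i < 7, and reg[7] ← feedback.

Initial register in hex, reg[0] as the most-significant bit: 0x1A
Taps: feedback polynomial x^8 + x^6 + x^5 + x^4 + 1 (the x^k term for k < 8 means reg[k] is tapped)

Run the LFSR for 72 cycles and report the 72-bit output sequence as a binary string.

000110100110101101101010000010011101100100100110000001110100100011100010

k : reg_k → out_k, fb_k
0: 00011010 → 0, fb=0
1: 00110100 → 0, fb=1
2: 01101001 → 0, fb=1
3: 11010011 → 1, fb=0
4: 10100110 → 1, fb=1
5: 01001101 → 0, fb=0
6: 10011010 → 1, fb=1
7: 00110101 → 0, fb=1
8: 01101011 → 0, fb=0
9: 11010110 → 1, fb=1
10: 10101101 → 1, fb=1
11: 01011011 → 0, fb=0
12: 10110110 → 1, fb=1
13: 01101101 → 0, fb=0
14: 11011010 → 1, fb=1
15: 10110101 → 1, fb=0
16: 01101010 → 0, fb=0
17: 11010100 → 1, fb=0
18: 10101000 → 1, fb=0
19: 01010000 → 0, fb=0
20: 10100000 → 1, fb=1
21: 01000001 → 0, fb=0
22: 10000010 → 1, fb=0
23: 00000100 → 0, fb=1
24: 00001001 → 0, fb=1
25: 00010011 → 0, fb=1
26: 00100111 → 0, fb=0
27: 01001110 → 0, fb=1
28: 10011101 → 1, fb=1
29: 00111011 → 0, fb=0
30: 01110110 → 0, fb=0
31: 11101100 → 1, fb=1
32: 11011001 → 1, fb=0
33: 10110010 → 1, fb=0
34: 01100100 → 0, fb=1
35: 11001001 → 1, fb=0
36: 10010010 → 1, fb=0
37: 00100100 → 0, fb=1
38: 01001001 → 0, fb=1
39: 10010011 → 1, fb=0
40: 00100110 → 0, fb=0
41: 01001100 → 0, fb=0
42: 10011000 → 1, fb=0
43: 00110000 → 0, fb=0
44: 01100000 → 0, fb=0
45: 11000000 → 1, fb=1
46: 10000001 → 1, fb=1
47: 00000011 → 0, fb=1
48: 00000111 → 0, fb=0
49: 00001110 → 0, fb=1
50: 00011101 → 0, fb=0
51: 00111010 → 0, fb=0
52: 01110100 → 0, fb=1
53: 11101001 → 1, fb=0
54: 11010010 → 1, fb=0
55: 10100100 → 1, fb=0
56: 01001000 → 0, fb=1
57: 10010001 → 1, fb=1
58: 00100011 → 0, fb=1
59: 01000111 → 0, fb=0
60: 10001110 → 1, fb=0
61: 00011100 → 0, fb=0
62: 00111000 → 0, fb=1
63: 01110001 → 0, fb=0
64: 11100010 → 1, fb=0
65: 11000100 → 1, fb=0
66: 10001000 → 1, fb=0
67: 00010000 → 0, fb=0
68: 00100000 → 0, fb=0
69: 01000000 → 0, fb=0
70: 10000000 → 1, fb=1
71: 00000001 → 0, fb=0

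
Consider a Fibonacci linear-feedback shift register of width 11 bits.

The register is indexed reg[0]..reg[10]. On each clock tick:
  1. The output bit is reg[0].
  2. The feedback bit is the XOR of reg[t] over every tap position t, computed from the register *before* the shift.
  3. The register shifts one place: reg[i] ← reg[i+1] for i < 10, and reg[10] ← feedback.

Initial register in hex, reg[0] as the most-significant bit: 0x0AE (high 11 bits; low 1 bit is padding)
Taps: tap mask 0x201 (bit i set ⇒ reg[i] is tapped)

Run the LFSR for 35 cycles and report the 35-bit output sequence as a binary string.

k : reg_k → out_k, fb_k
0: 00001010111 → 0, fb=1
1: 00010101111 → 0, fb=1
2: 00101011111 → 0, fb=1
3: 01010111111 → 0, fb=1
4: 10101111111 → 1, fb=0
5: 01011111110 → 0, fb=1
6: 10111111101 → 1, fb=1
7: 01111111011 → 0, fb=1
8: 11111110111 → 1, fb=0
9: 11111101110 → 1, fb=0
10: 11111011100 → 1, fb=1
11: 11110111001 → 1, fb=1
12: 11101110011 → 1, fb=0
13: 11011100110 → 1, fb=0
14: 10111001100 → 1, fb=1
15: 01110011001 → 0, fb=0
16: 11100110010 → 1, fb=0
17: 11001100100 → 1, fb=1
18: 10011001001 → 1, fb=1
19: 00110010011 → 0, fb=1
20: 01100100111 → 0, fb=1
21: 11001001111 → 1, fb=0
22: 10010011110 → 1, fb=0
23: 00100111100 → 0, fb=0
24: 01001111000 → 0, fb=0
25: 10011110000 → 1, fb=1
26: 00111100001 → 0, fb=0
27: 01111000010 → 0, fb=1
28: 11110000101 → 1, fb=1
29: 11100001011 → 1, fb=0
30: 11000010110 → 1, fb=0
31: 10000101100 → 1, fb=1
32: 00001011001 → 0, fb=0
33: 00010110010 → 0, fb=1
34: 00101100101 → 0, fb=0

00001010111111101110011001001111000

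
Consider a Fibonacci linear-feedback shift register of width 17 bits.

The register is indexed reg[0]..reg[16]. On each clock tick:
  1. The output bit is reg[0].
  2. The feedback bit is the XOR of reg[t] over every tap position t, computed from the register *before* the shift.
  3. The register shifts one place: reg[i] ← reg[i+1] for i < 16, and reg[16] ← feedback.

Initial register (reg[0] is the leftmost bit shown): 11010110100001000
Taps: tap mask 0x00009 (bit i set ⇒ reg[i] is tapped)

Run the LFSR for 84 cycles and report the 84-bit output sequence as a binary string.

110101101000010000110001010100101101110111100010000110010111100101101001010110010001

tick  register→output (feedback)
  0  11010110100001000→1 (0)
  1  10101101000010000→1 (1)
  2  01011010000100001→0 (1)
  3  10110100001000011→1 (0)
  4  01101000010000110→0 (0)
  5  11010000100001100→1 (0)
  6  10100001000011000→1 (1)
  7  01000010000110001→0 (0)
  8  10000100001100010→1 (1)
  9  00001000011000101→0 (0)
 10  00010000110001010→0 (1)
 11  00100001100010101→0 (0)
 12  01000011000101010→0 (0)
 13  10000110001010100→1 (1)
 14  00001100010101001→0 (0)
 15  00011000101010010→0 (1)
 16  00110001010100101→0 (1)
 17  01100010101001011→0 (0)
 18  11000101010010110→1 (1)
 19  10001010100101101→1 (1)
 20  00010101001011011→0 (1)
 21  00101010010110111→0 (0)
 22  01010100101101110→0 (1)
 23  10101001011011101→1 (1)
 24  01010010110111011→0 (1)
 25  10100101101110111→1 (1)
 26  01001011011101111→0 (0)
 27  10010110111011110→1 (0)
 28  00101101110111100→0 (0)
 29  01011011101111000→0 (1)
 30  10110111011110001→1 (0)
 31  01101110111100010→0 (0)
 32  11011101111000100→1 (0)
 33  10111011110001000→1 (0)
 34  01110111100010000→0 (1)
 35  11101111000100001→1 (1)
 36  11011110001000011→1 (0)
 37  10111100010000110→1 (0)
 38  01111000100001100→0 (1)
 39  11110001000011001→1 (0)
 40  11100010000110010→1 (1)
 41  11000100001100101→1 (1)
 42  10001000011001011→1 (1)
 43  00010000110010111→0 (1)
 44  00100001100101111→0 (0)
 45  01000011001011110→0 (0)
 46  10000110010111100→1 (1)
 47  00001100101111001→0 (0)
 48  00011001011110010→0 (1)
 49  00110010111100101→0 (1)
 50  01100101111001011→0 (0)
 51  11001011110010110→1 (1)
 52  10010111100101101→1 (0)
 53  00101111001011010→0 (0)
 54  01011110010110100→0 (1)
 55  10111100101101001→1 (0)
 56  01111001011010010→0 (1)
 57  11110010110100101→1 (0)
 58  11100101101001010→1 (1)
 59  11001011010010101→1 (1)
 60  10010110100101011→1 (0)
 61  00101101001010110→0 (0)
 62  01011010010101100→0 (1)
 63  10110100101011001→1 (0)
 64  01101001010110010→0 (0)
 65  11010010101100100→1 (0)
 66  10100101011001000→1 (1)
 67  01001010110010001→0 (0)
 68  10010101100100010→1 (0)
 69  00101011001000100→0 (0)
 70  01010110010001000→0 (1)
 71  10101100100010001→1 (1)
 72  01011001000100011→0 (1)
 73  10110010001000111→1 (0)
 74  01100100010001110→0 (0)
 75  11001000100011100→1 (1)
 76  10010001000111001→1 (0)
 77  00100010001110010→0 (0)
 78  01000100011100100→0 (0)
 79  10001000111001000→1 (1)
 80  00010001110010001→0 (1)
 81  00100011100100011→0 (0)
 82  01000111001000110→0 (0)
 83  10001110010001100→1 (1)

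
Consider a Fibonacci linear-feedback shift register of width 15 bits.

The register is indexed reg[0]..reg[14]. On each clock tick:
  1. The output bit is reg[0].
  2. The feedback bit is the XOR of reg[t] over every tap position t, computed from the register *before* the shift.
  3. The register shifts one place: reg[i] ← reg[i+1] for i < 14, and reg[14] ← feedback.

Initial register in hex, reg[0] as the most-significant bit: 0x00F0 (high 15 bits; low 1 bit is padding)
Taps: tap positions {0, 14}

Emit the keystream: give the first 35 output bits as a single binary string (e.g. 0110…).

00000000111100000000000101000000000

step | reg (before) | out | fb
   0 | 000000001111000 | 0 | 0
   1 | 000000011110000 | 0 | 0
   2 | 000000111100000 | 0 | 0
   3 | 000001111000000 | 0 | 0
   4 | 000011110000000 | 0 | 0
   5 | 000111100000000 | 0 | 0
   6 | 001111000000000 | 0 | 0
   7 | 011110000000000 | 0 | 0
   8 | 111100000000000 | 1 | 1
   9 | 111000000000001 | 1 | 0
  10 | 110000000000010 | 1 | 1
  11 | 100000000000101 | 1 | 0
  12 | 000000000001010 | 0 | 0
  13 | 000000000010100 | 0 | 0
  14 | 000000000101000 | 0 | 0
  15 | 000000001010000 | 0 | 0
  16 | 000000010100000 | 0 | 0
  17 | 000000101000000 | 0 | 0
  18 | 000001010000000 | 0 | 0
  19 | 000010100000000 | 0 | 0
  20 | 000101000000000 | 0 | 0
  21 | 001010000000000 | 0 | 0
  22 | 010100000000000 | 0 | 0
  23 | 101000000000000 | 1 | 1
  24 | 010000000000001 | 0 | 1
  25 | 100000000000011 | 1 | 0
  26 | 000000000000110 | 0 | 0
  27 | 000000000001100 | 0 | 0
  28 | 000000000011000 | 0 | 0
  29 | 000000000110000 | 0 | 0
  30 | 000000001100000 | 0 | 0
  31 | 000000011000000 | 0 | 0
  32 | 000000110000000 | 0 | 0
  33 | 000001100000000 | 0 | 0
  34 | 000011000000000 | 0 | 0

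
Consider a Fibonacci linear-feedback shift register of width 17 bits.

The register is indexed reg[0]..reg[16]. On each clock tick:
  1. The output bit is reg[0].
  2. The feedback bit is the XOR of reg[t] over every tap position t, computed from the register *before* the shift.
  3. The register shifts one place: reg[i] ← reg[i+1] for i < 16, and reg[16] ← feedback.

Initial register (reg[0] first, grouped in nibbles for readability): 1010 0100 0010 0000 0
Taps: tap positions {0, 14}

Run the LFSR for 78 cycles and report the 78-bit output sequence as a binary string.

101001000010000001011001001101101111001011000011000110100010010100101000000100

step | reg (before) | out | fb
   0 | 10100100001000000 | 1 | 1
   1 | 01001000010000001 | 0 | 0
   2 | 10010000100000010 | 1 | 1
   3 | 00100001000000101 | 0 | 1
   4 | 01000010000001011 | 0 | 0
   5 | 10000100000010110 | 1 | 0
   6 | 00001000000101100 | 0 | 1
   7 | 00010000001011001 | 0 | 0
   8 | 00100000010110010 | 0 | 0
   9 | 01000000101100100 | 0 | 1
  10 | 10000001011001001 | 1 | 1
  11 | 00000010110010011 | 0 | 0
  12 | 00000101100100110 | 0 | 1
  13 | 00001011001001101 | 0 | 1
  14 | 00010110010011011 | 0 | 0
  15 | 00101100100110110 | 0 | 1
  16 | 01011001001101101 | 0 | 1
  17 | 10110010011011011 | 1 | 1
  18 | 01100100110110111 | 0 | 1
  19 | 11001001101101111 | 1 | 0
  20 | 10010011011011110 | 1 | 0
  21 | 00100110110111100 | 0 | 1
  22 | 01001101101111001 | 0 | 0
  23 | 10011011011110010 | 1 | 1
  24 | 00110110111100101 | 0 | 1
  25 | 01101101111001011 | 0 | 0
  26 | 11011011110010110 | 1 | 0
  27 | 10110111100101100 | 1 | 0
  28 | 01101111001011000 | 0 | 0
  29 | 11011110010110000 | 1 | 1
  30 | 10111100101100001 | 1 | 1
  31 | 01111001011000011 | 0 | 0
  32 | 11110010110000110 | 1 | 0
  33 | 11100101100001100 | 1 | 0
  34 | 11001011000011000 | 1 | 1
  35 | 10010110000110001 | 1 | 1
  36 | 00101100001100011 | 0 | 0
  37 | 01011000011000110 | 0 | 1
  38 | 10110000110001101 | 1 | 0
  39 | 01100001100011010 | 0 | 0
  40 | 11000011000110100 | 1 | 0
  41 | 10000110001101000 | 1 | 1
  42 | 00001100011010001 | 0 | 0
  43 | 00011000110100010 | 0 | 0
  44 | 00110001101000100 | 0 | 1
  45 | 01100011010001001 | 0 | 0
  46 | 11000110100010010 | 1 | 1
  47 | 10001101000100101 | 1 | 0
  48 | 00011010001001010 | 0 | 0
  49 | 00110100010010100 | 0 | 1
  50 | 01101000100101001 | 0 | 0
  51 | 11010001001010010 | 1 | 1
  52 | 10100010010100101 | 1 | 0
  53 | 01000100101001010 | 0 | 0
  54 | 10001001010010100 | 1 | 0
  55 | 00010010100101000 | 0 | 0
  56 | 00100101001010000 | 0 | 0
  57 | 01001010010100000 | 0 | 0
  58 | 10010100101000000 | 1 | 1
  59 | 00101001010000001 | 0 | 0
  60 | 01010010100000010 | 0 | 0
  61 | 10100101000000100 | 1 | 0
  62 | 01001010000001000 | 0 | 0
  63 | 10010100000010000 | 1 | 1
  64 | 00101000000100001 | 0 | 0
  65 | 01010000001000010 | 0 | 0
  66 | 10100000010000100 | 1 | 0
  67 | 01000000100001000 | 0 | 0
  68 | 10000001000010000 | 1 | 1
  69 | 00000010000100001 | 0 | 0
  70 | 00000100001000010 | 0 | 0
  71 | 00001000010000100 | 0 | 1
  72 | 00010000100001001 | 0 | 0
  73 | 00100001000010010 | 0 | 0
  74 | 01000010000100100 | 0 | 1
  75 | 10000100001001001 | 1 | 1
  76 | 00001000010010011 | 0 | 0
  77 | 00010000100100110 | 0 | 1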